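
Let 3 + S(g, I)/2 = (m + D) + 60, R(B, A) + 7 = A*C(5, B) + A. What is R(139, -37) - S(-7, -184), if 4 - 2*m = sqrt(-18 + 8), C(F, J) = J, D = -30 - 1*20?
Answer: -5205 + I*sqrt(10) ≈ -5205.0 + 3.1623*I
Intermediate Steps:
D = -50 (D = -30 - 20 = -50)
m = 2 - I*sqrt(10)/2 (m = 2 - sqrt(-18 + 8)/2 = 2 - I*sqrt(10)/2 ≈ 2.0 - 1.5811*I)
R(B, A) = -7 + A + A*B (R(B, A) = -7 + (A*B + A) = -7 + (A + A*B) = -7 + A + A*B)
S(g, I) = 18 - I*sqrt(10) (S(g, I) = -6 + 2*(((2 - I*sqrt(10)/2) - 50) + 60) = -6 + 2*((-48 - I*sqrt(10)/2) + 60) = -6 + 2*(12 - I*sqrt(10)/2) = -6 + (24 - I*sqrt(10)) = 18 - I*sqrt(10))
R(139, -37) - S(-7, -184) = (-7 - 37 - 37*139) - (18 - I*sqrt(10)) = (-7 - 37 - 5143) + (-18 + I*sqrt(10)) = -5187 + (-18 + I*sqrt(10)) = -5205 + I*sqrt(10)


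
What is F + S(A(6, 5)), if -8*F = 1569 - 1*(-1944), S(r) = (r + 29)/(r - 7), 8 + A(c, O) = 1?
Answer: -24679/56 ≈ -440.70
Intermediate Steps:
A(c, O) = -7 (A(c, O) = -8 + 1 = -7)
S(r) = (29 + r)/(-7 + r)
F = -3513/8 (F = -(1569 - 1*(-1944))/8 = -(1569 + 1944)/8 = -⅛*3513 = -3513/8 ≈ -439.13)
F + S(A(6, 5)) = -3513/8 + (29 - 7)/(-7 - 7) = -3513/8 + 22/(-14) = -3513/8 - 1/14*22 = -3513/8 - 11/7 = -24679/56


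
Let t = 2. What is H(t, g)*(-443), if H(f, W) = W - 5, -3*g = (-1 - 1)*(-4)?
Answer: 10189/3 ≈ 3396.3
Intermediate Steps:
g = -8/3 (g = -(-1 - 1)*(-4)/3 = -(-2)*(-4)/3 = -⅓*8 = -8/3 ≈ -2.6667)
H(f, W) = -5 + W
H(t, g)*(-443) = (-5 - 8/3)*(-443) = -23/3*(-443) = 10189/3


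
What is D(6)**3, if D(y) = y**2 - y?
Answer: 27000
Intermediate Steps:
D(6)**3 = (6*(-1 + 6))**3 = (6*5)**3 = 30**3 = 27000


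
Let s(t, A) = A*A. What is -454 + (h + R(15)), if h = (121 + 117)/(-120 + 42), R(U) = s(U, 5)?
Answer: -16850/39 ≈ -432.05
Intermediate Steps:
s(t, A) = A**2
R(U) = 25 (R(U) = 5**2 = 25)
h = -119/39 (h = 238/(-78) = 238*(-1/78) = -119/39 ≈ -3.0513)
-454 + (h + R(15)) = -454 + (-119/39 + 25) = -454 + 856/39 = -16850/39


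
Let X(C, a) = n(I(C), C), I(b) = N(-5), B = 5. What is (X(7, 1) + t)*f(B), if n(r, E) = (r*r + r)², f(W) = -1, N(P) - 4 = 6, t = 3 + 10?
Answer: -12113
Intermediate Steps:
t = 13
N(P) = 10 (N(P) = 4 + 6 = 10)
I(b) = 10
n(r, E) = (r + r²)² (n(r, E) = (r² + r)² = (r + r²)²)
X(C, a) = 12100 (X(C, a) = 10²*(1 + 10)² = 100*11² = 100*121 = 12100)
(X(7, 1) + t)*f(B) = (12100 + 13)*(-1) = 12113*(-1) = -12113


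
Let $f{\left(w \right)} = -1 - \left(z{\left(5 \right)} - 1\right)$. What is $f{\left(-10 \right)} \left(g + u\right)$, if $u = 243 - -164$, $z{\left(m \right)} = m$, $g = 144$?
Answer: $-2755$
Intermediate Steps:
$u = 407$ ($u = 243 + 164 = 407$)
$f{\left(w \right)} = -5$ ($f{\left(w \right)} = -1 - \left(5 - 1\right) = -1 - 4 = -5$)
$f{\left(-10 \right)} \left(g + u\right) = - 5 \left(144 + 407\right) = \left(-5\right) 551 = -2755$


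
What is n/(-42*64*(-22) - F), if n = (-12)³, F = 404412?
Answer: 16/3197 ≈ 0.0050047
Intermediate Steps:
n = -1728
n/(-42*64*(-22) - F) = -1728/(-42*64*(-22) - 1*404412) = -1728/(-2688*(-22) - 404412) = -1728/(59136 - 404412) = -1728/(-345276) = -1728*(-1/345276) = 16/3197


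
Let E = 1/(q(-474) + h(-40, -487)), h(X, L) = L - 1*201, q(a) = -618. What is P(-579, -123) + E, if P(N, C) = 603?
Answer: 787517/1306 ≈ 603.00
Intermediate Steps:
h(X, L) = -201 + L (h(X, L) = L - 201 = -201 + L)
E = -1/1306 (E = 1/(-618 + (-201 - 487)) = 1/(-618 - 688) = 1/(-1306) = -1/1306 ≈ -0.00076570)
P(-579, -123) + E = 603 - 1/1306 = 787517/1306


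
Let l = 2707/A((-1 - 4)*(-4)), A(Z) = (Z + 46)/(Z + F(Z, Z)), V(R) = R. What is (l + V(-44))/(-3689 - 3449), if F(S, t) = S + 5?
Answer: -39637/157036 ≈ -0.25241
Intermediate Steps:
F(S, t) = 5 + S
A(Z) = (46 + Z)/(5 + 2*Z) (A(Z) = (Z + 46)/(Z + (5 + Z)) = (46 + Z)/(5 + 2*Z))
l = 40605/22 (l = 2707/(((46 + (-1 - 4)*(-4))/(5 + 2*((-1 - 4)*(-4))))) = 2707/(((46 - 5*(-4))/(5 + 2*(-5*(-4))))) = 2707/(((46 + 20)/(5 + 2*20))) = 2707/((66/(5 + 40))) = 2707/((66/45)) = 2707/(((1/45)*66)) = 2707/(22/15) = 2707*(15/22) = 40605/22 ≈ 1845.7)
(l + V(-44))/(-3689 - 3449) = (40605/22 - 44)/(-3689 - 3449) = (39637/22)/(-7138) = (39637/22)*(-1/7138) = -39637/157036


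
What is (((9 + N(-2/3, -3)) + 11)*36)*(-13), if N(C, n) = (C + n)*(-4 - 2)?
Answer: -19656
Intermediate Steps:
N(C, n) = -6*C - 6*n (N(C, n) = (C + n)*(-6) = -6*C - 6*n)
(((9 + N(-2/3, -3)) + 11)*36)*(-13) = (((9 + (-(-12)/3 - 6*(-3))) + 11)*36)*(-13) = (((9 + (-(-12)/3 + 18)) + 11)*36)*(-13) = (((9 + (-6*(-⅔) + 18)) + 11)*36)*(-13) = (((9 + (4 + 18)) + 11)*36)*(-13) = (((9 + 22) + 11)*36)*(-13) = ((31 + 11)*36)*(-13) = (42*36)*(-13) = 1512*(-13) = -19656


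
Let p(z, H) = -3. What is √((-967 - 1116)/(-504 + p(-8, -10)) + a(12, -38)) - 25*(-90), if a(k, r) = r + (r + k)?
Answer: 2250 + I*√91095/39 ≈ 2250.0 + 7.739*I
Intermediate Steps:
a(k, r) = k + 2*r (a(k, r) = r + (k + r) = k + 2*r)
√((-967 - 1116)/(-504 + p(-8, -10)) + a(12, -38)) - 25*(-90) = √((-967 - 1116)/(-504 - 3) + (12 + 2*(-38))) - 25*(-90) = √(-2083/(-507) + (12 - 76)) + 2250 = √(-2083*(-1/507) - 64) + 2250 = √(2083/507 - 64) + 2250 = √(-30365/507) + 2250 = I*√91095/39 + 2250 = 2250 + I*√91095/39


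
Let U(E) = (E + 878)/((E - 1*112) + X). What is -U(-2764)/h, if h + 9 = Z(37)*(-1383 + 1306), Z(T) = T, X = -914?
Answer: 943/5415910 ≈ 0.00017412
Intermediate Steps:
h = -2858 (h = -9 + 37*(-1383 + 1306) = -9 + 37*(-77) = -9 - 2849 = -2858)
U(E) = (878 + E)/(-1026 + E) (U(E) = (E + 878)/((E - 1*112) - 914) = (878 + E)/((E - 112) - 914) = (878 + E)/((-112 + E) - 914) = (878 + E)/(-1026 + E))
-U(-2764)/h = -(878 - 2764)/(-1026 - 2764)/(-2858) = --1886/(-3790)*(-1)/2858 = -(-1/3790*(-1886))*(-1)/2858 = -943*(-1)/(1895*2858) = -1*(-943/5415910) = 943/5415910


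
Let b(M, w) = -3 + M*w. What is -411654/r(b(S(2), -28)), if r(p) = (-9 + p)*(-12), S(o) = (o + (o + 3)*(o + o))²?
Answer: -68609/27128 ≈ -2.5291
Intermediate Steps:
S(o) = (o + 2*o*(3 + o))² (S(o) = (o + (3 + o)*(2*o))² = (o + 2*o*(3 + o))²)
r(p) = 108 - 12*p
-411654/r(b(S(2), -28)) = -411654/(108 - 12*(-3 + (2²*(7 + 2*2)²)*(-28))) = -411654/(108 - 12*(-3 + (4*(7 + 4)²)*(-28))) = -411654/(108 - 12*(-3 + (4*11²)*(-28))) = -411654/(108 - 12*(-3 + (4*121)*(-28))) = -411654/(108 - 12*(-3 + 484*(-28))) = -411654/(108 - 12*(-3 - 13552)) = -411654/(108 - 12*(-13555)) = -411654/(108 + 162660) = -411654/162768 = -411654*1/162768 = -68609/27128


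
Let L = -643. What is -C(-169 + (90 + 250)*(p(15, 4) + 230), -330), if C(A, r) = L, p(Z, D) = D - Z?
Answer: 643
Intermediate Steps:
C(A, r) = -643
-C(-169 + (90 + 250)*(p(15, 4) + 230), -330) = -1*(-643) = 643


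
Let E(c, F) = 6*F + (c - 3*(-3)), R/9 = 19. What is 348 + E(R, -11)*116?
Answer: 13572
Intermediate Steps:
R = 171 (R = 9*19 = 171)
E(c, F) = 9 + c + 6*F (E(c, F) = 6*F + (c + 9) = 6*F + (9 + c) = 9 + c + 6*F)
348 + E(R, -11)*116 = 348 + (9 + 171 + 6*(-11))*116 = 348 + (9 + 171 - 66)*116 = 348 + 114*116 = 348 + 13224 = 13572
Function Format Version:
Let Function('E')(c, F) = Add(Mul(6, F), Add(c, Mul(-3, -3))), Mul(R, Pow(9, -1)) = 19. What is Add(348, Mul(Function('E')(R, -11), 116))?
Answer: 13572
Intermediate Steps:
R = 171 (R = Mul(9, 19) = 171)
Function('E')(c, F) = Add(9, c, Mul(6, F)) (Function('E')(c, F) = Add(Mul(6, F), Add(c, 9)) = Add(Mul(6, F), Add(9, c)) = Add(9, c, Mul(6, F)))
Add(348, Mul(Function('E')(R, -11), 116)) = Add(348, Mul(Add(9, 171, Mul(6, -11)), 116)) = Add(348, Mul(Add(9, 171, -66), 116)) = Add(348, Mul(114, 116)) = Add(348, 13224) = 13572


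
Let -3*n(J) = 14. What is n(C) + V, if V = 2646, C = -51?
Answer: 7924/3 ≈ 2641.3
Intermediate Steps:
n(J) = -14/3 (n(J) = -1/3*14 = -14/3)
n(C) + V = -14/3 + 2646 = 7924/3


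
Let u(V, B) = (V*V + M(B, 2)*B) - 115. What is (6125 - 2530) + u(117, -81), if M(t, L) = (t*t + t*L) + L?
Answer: -501312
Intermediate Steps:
M(t, L) = L + t² + L*t (M(t, L) = (t² + L*t) + L = L + t² + L*t)
u(V, B) = -115 + V² + B*(2 + B² + 2*B) (u(V, B) = (V*V + (2 + B² + 2*B)*B) - 115 = (V² + B*(2 + B² + 2*B)) - 115 = -115 + V² + B*(2 + B² + 2*B))
(6125 - 2530) + u(117, -81) = (6125 - 2530) + (-115 + 117² - 81*(2 + (-81)² + 2*(-81))) = 3595 + (-115 + 13689 - 81*(2 + 6561 - 162)) = 3595 + (-115 + 13689 - 81*6401) = 3595 + (-115 + 13689 - 518481) = 3595 - 504907 = -501312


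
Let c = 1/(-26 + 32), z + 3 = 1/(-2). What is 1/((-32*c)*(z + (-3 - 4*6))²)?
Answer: -3/14884 ≈ -0.00020156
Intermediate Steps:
z = -7/2 (z = -3 + 1/(-2) = -3 - ½ = -7/2 ≈ -3.5000)
c = ⅙ (c = 1/6 = ⅙ ≈ 0.16667)
1/((-32*c)*(z + (-3 - 4*6))²) = 1/((-32*⅙)*(-7/2 + (-3 - 4*6))²) = 1/(-16*(-7/2 + (-3 - 24))²/3) = 1/(-16*(-7/2 - 27)²/3) = 1/(-16*(-61/2)²/3) = 1/(-16/3*3721/4) = 1/(-14884/3) = -3/14884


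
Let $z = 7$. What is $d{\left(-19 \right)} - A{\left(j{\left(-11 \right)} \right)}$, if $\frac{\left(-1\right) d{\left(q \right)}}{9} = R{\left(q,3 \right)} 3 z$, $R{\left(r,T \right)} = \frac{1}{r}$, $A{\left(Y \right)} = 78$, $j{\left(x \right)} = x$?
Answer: $- \frac{1293}{19} \approx -68.053$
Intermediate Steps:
$d{\left(q \right)} = - \frac{189}{q}$ ($d{\left(q \right)} = - 9 \frac{1}{q} 3 \cdot 7 = - 9 \frac{3}{q} 7 = - 9 \frac{21}{q} = - \frac{189}{q}$)
$d{\left(-19 \right)} - A{\left(j{\left(-11 \right)} \right)} = - \frac{189}{-19} - 78 = \left(-189\right) \left(- \frac{1}{19}\right) - 78 = \frac{189}{19} - 78 = - \frac{1293}{19}$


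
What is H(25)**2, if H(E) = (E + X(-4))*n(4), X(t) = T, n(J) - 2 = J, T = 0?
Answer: 22500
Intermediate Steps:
n(J) = 2 + J
X(t) = 0
H(E) = 6*E (H(E) = (E + 0)*(2 + 4) = E*6 = 6*E)
H(25)**2 = (6*25)**2 = 150**2 = 22500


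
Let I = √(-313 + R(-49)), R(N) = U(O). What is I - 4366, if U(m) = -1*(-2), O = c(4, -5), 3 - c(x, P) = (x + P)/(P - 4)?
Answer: -4366 + I*√311 ≈ -4366.0 + 17.635*I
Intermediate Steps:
c(x, P) = 3 - (P + x)/(-4 + P) (c(x, P) = 3 - (x + P)/(P - 4) = 3 - (P + x)/(-4 + P))
O = 26/9 (O = (-12 - 1*4 + 2*(-5))/(-4 - 5) = (-12 - 4 - 10)/(-9) = -⅑*(-26) = 26/9 ≈ 2.8889)
U(m) = 2
R(N) = 2
I = I*√311 (I = √(-313 + 2) = √(-311) = I*√311 ≈ 17.635*I)
I - 4366 = I*√311 - 4366 = -4366 + I*√311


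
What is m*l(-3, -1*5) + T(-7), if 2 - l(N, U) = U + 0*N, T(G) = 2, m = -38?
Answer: -264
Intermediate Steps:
l(N, U) = 2 - U (l(N, U) = 2 - (U + 0*N) = 2 - (U + 0) = 2 - U)
m*l(-3, -1*5) + T(-7) = -38*(2 - (-1)*5) + 2 = -38*(2 - 1*(-5)) + 2 = -38*(2 + 5) + 2 = -38*7 + 2 = -266 + 2 = -264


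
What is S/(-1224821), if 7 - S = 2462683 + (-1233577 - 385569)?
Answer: 843530/1224821 ≈ 0.68870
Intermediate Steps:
S = -843530 (S = 7 - (2462683 + (-1233577 - 385569)) = 7 - (2462683 - 1619146) = 7 - 1*843537 = 7 - 843537 = -843530)
S/(-1224821) = -843530/(-1224821) = -843530*(-1/1224821) = 843530/1224821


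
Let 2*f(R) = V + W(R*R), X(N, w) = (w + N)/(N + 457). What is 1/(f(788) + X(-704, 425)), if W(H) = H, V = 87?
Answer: 494/153395215 ≈ 3.2204e-6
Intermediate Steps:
X(N, w) = (N + w)/(457 + N)
f(R) = 87/2 + R²/2 (f(R) = (87 + R*R)/2 = (87 + R²)/2 = 87/2 + R²/2)
1/(f(788) + X(-704, 425)) = 1/((87/2 + (½)*788²) + (-704 + 425)/(457 - 704)) = 1/((87/2 + (½)*620944) - 279/(-247)) = 1/((87/2 + 310472) - 1/247*(-279)) = 1/(621031/2 + 279/247) = 1/(153395215/494) = 494/153395215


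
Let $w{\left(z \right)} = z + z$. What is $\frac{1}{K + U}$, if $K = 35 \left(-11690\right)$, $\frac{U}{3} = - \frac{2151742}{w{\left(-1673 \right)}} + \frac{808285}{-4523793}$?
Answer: $- \frac{2522768563}{1027325092113552} \approx -2.4557 \cdot 10^{-6}$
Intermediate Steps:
$w{\left(z \right)} = 2 z$
$U = \frac{4865665437898}{2522768563}$ ($U = 3 \left(- \frac{2151742}{2 \left(-1673\right)} + \frac{808285}{-4523793}\right) = 3 \left(- \frac{2151742}{-3346} + 808285 \left(- \frac{1}{4523793}\right)\right) = 3 \left(\left(-2151742\right) \left(- \frac{1}{3346}\right) - \frac{808285}{4523793}\right) = 3 \left(\frac{1075871}{1673} - \frac{808285}{4523793}\right) = 3 \cdot \frac{4865665437898}{7568305689} = \frac{4865665437898}{2522768563} \approx 1928.7$)
$K = -409150$
$\frac{1}{K + U} = \frac{1}{-409150 + \frac{4865665437898}{2522768563}} = \frac{1}{- \frac{1027325092113552}{2522768563}} = - \frac{2522768563}{1027325092113552}$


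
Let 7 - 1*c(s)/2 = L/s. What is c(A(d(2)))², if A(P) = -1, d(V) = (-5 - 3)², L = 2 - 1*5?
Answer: 64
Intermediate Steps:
L = -3 (L = 2 - 5 = -3)
d(V) = 64 (d(V) = (-8)² = 64)
c(s) = 14 + 6/s (c(s) = 14 - (-6)/s = 14 + 6/s)
c(A(d(2)))² = (14 + 6/(-1))² = (14 + 6*(-1))² = (14 - 6)² = 8² = 64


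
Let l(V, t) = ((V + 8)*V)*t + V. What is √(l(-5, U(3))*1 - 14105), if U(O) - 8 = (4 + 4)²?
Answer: 7*I*√310 ≈ 123.25*I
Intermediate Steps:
U(O) = 72 (U(O) = 8 + (4 + 4)² = 8 + 8² = 8 + 64 = 72)
l(V, t) = V + V*t*(8 + V) (l(V, t) = ((8 + V)*V)*t + V = (V*(8 + V))*t + V = V*t*(8 + V) + V = V + V*t*(8 + V))
√(l(-5, U(3))*1 - 14105) = √(-5*(1 + 8*72 - 5*72)*1 - 14105) = √(-5*(1 + 576 - 360)*1 - 14105) = √(-5*217*1 - 14105) = √(-1085*1 - 14105) = √(-1085 - 14105) = √(-15190) = 7*I*√310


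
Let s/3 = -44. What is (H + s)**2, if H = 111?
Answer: 441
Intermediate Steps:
s = -132 (s = 3*(-44) = -132)
(H + s)**2 = (111 - 132)**2 = (-21)**2 = 441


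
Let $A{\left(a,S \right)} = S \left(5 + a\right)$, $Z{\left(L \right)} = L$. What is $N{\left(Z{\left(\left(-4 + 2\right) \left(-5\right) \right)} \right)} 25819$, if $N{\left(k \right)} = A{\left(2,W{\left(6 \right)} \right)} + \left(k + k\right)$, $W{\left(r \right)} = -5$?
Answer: $-387285$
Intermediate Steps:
$N{\left(k \right)} = -35 + 2 k$ ($N{\left(k \right)} = - 5 \left(5 + 2\right) + \left(k + k\right) = \left(-5\right) 7 + 2 k = -35 + 2 k$)
$N{\left(Z{\left(\left(-4 + 2\right) \left(-5\right) \right)} \right)} 25819 = \left(-35 + 2 \left(-4 + 2\right) \left(-5\right)\right) 25819 = \left(-35 + 2 \left(\left(-2\right) \left(-5\right)\right)\right) 25819 = \left(-35 + 2 \cdot 10\right) 25819 = \left(-35 + 20\right) 25819 = \left(-15\right) 25819 = -387285$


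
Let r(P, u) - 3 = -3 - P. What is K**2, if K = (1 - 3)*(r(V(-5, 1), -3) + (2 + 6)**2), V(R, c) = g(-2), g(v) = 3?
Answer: 14884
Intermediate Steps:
V(R, c) = 3
r(P, u) = -P (r(P, u) = 3 + (-3 - P) = -P)
K = -122 (K = (1 - 3)*(-1*3 + (2 + 6)**2) = -2*(-3 + 8**2) = -2*(-3 + 64) = -2*61 = -122)
K**2 = (-122)**2 = 14884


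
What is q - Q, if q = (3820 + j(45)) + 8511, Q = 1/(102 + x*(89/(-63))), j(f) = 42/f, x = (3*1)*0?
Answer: 2096427/170 ≈ 12332.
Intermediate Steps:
x = 0 (x = 3*0 = 0)
Q = 1/102 (Q = 1/(102 + 0*(89/(-63))) = 1/(102 + 0*(89*(-1/63))) = 1/(102 + 0*(-89/63)) = 1/(102 + 0) = 1/102 ≈ 0.0098039)
q = 184979/15 (q = (3820 + 42/45) + 8511 = (3820 + 42*(1/45)) + 8511 = (3820 + 14/15) + 8511 = 57314/15 + 8511 = 184979/15 ≈ 12332.)
q - Q = 184979/15 - 1*1/102 = 184979/15 - 1/102 = 2096427/170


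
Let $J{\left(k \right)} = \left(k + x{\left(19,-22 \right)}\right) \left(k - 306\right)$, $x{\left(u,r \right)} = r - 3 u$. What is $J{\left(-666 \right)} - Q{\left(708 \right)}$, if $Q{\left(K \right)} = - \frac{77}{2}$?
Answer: $\frac{1448357}{2} \approx 7.2418 \cdot 10^{5}$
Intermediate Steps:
$Q{\left(K \right)} = - \frac{77}{2}$ ($Q{\left(K \right)} = \left(-77\right) \frac{1}{2} = - \frac{77}{2}$)
$J{\left(k \right)} = \left(-306 + k\right) \left(-79 + k\right)$ ($J{\left(k \right)} = \left(k - 79\right) \left(k - 306\right) = \left(k - 79\right) \left(-306 + k\right) = \left(-79 + k\right) \left(-306 + k\right) = \left(-306 + k\right) \left(-79 + k\right)$)
$J{\left(-666 \right)} - Q{\left(708 \right)} = \left(24174 + \left(-666\right)^{2} - -256410\right) - - \frac{77}{2} = \left(24174 + 443556 + 256410\right) + \frac{77}{2} = 724140 + \frac{77}{2} = \frac{1448357}{2}$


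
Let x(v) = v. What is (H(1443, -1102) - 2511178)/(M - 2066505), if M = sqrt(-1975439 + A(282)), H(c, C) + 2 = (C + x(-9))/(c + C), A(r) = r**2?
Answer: 417845598753/343853997764 + 7076971*I*sqrt(1895915)/12034889921740 ≈ 1.2152 + 0.00080968*I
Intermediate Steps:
H(c, C) = -2 + (-9 + C)/(C + c) (H(c, C) = -2 + (C - 9)/(c + C) = -2 + (-9 + C)/(C + c))
M = I*sqrt(1895915) (M = sqrt(-1975439 + 282**2) = sqrt(-1975439 + 79524) = sqrt(-1895915) = I*sqrt(1895915) ≈ 1376.9*I)
(H(1443, -1102) - 2511178)/(M - 2066505) = ((-9 - 1*(-1102) - 2*1443)/(-1102 + 1443) - 2511178)/(I*sqrt(1895915) - 2066505) = ((-9 + 1102 - 2886)/341 - 2511178)/(-2066505 + I*sqrt(1895915)) = ((1/341)*(-1793) - 2511178)/(-2066505 + I*sqrt(1895915)) = (-163/31 - 2511178)/(-2066505 + I*sqrt(1895915)) = -77846681/(31*(-2066505 + I*sqrt(1895915)))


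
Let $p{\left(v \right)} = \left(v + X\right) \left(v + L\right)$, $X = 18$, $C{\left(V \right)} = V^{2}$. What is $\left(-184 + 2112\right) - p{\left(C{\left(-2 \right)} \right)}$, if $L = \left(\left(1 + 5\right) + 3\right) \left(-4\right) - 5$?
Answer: $2742$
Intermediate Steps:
$L = -41$ ($L = \left(6 + 3\right) \left(-4\right) - 5 = 9 \left(-4\right) - 5 = -36 - 5 = -41$)
$p{\left(v \right)} = \left(-41 + v\right) \left(18 + v\right)$ ($p{\left(v \right)} = \left(v + 18\right) \left(v - 41\right) = \left(18 + v\right) \left(-41 + v\right) = \left(-41 + v\right) \left(18 + v\right)$)
$\left(-184 + 2112\right) - p{\left(C{\left(-2 \right)} \right)} = \left(-184 + 2112\right) - \left(-738 + \left(\left(-2\right)^{2}\right)^{2} - 23 \left(-2\right)^{2}\right) = 1928 - \left(-738 + 4^{2} - 92\right) = 1928 - \left(-738 + 16 - 92\right) = 1928 - -814 = 1928 + 814 = 2742$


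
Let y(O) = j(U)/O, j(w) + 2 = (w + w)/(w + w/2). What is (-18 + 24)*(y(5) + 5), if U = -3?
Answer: 146/5 ≈ 29.200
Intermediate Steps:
j(w) = -⅔ (j(w) = -2 + (w + w)/(w + w/2) = -2 + (2*w)/(w + w*(½)) = -2 + (2*w)/(w + w/2) = -2 + (2*w)/((3*w/2)) = -2 + (2*w)*(2/(3*w)) = -2 + 4/3 = -⅔)
y(O) = -2/(3*O)
(-18 + 24)*(y(5) + 5) = (-18 + 24)*(-⅔/5 + 5) = 6*(-⅔*⅕ + 5) = 6*(-2/15 + 5) = 6*(73/15) = 146/5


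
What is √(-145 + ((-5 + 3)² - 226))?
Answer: I*√367 ≈ 19.157*I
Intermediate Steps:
√(-145 + ((-5 + 3)² - 226)) = √(-145 + ((-2)² - 226)) = √(-145 + (4 - 226)) = √(-145 - 222) = √(-367) = I*√367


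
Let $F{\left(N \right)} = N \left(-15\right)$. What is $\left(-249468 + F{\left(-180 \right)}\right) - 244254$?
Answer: $-491022$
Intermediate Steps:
$F{\left(N \right)} = - 15 N$
$\left(-249468 + F{\left(-180 \right)}\right) - 244254 = \left(-249468 - -2700\right) - 244254 = \left(-249468 + 2700\right) - 244254 = -246768 - 244254 = -491022$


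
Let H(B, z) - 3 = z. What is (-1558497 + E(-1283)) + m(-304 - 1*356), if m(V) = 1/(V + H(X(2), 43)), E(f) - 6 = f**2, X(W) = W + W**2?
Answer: 53785171/614 ≈ 87598.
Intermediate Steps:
H(B, z) = 3 + z
E(f) = 6 + f**2
m(V) = 1/(46 + V) (m(V) = 1/(V + (3 + 43)) = 1/(V + 46) = 1/(46 + V))
(-1558497 + E(-1283)) + m(-304 - 1*356) = (-1558497 + (6 + (-1283)**2)) + 1/(46 + (-304 - 1*356)) = (-1558497 + (6 + 1646089)) + 1/(46 + (-304 - 356)) = (-1558497 + 1646095) + 1/(46 - 660) = 87598 + 1/(-614) = 87598 - 1/614 = 53785171/614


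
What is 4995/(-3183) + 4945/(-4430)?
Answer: -2524519/940046 ≈ -2.6855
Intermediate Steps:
4995/(-3183) + 4945/(-4430) = 4995*(-1/3183) + 4945*(-1/4430) = -1665/1061 - 989/886 = -2524519/940046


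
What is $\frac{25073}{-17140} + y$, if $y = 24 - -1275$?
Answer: $\frac{22239787}{17140} \approx 1297.5$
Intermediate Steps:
$y = 1299$ ($y = 24 + 1275 = 1299$)
$\frac{25073}{-17140} + y = \frac{25073}{-17140} + 1299 = 25073 \left(- \frac{1}{17140}\right) + 1299 = - \frac{25073}{17140} + 1299 = \frac{22239787}{17140}$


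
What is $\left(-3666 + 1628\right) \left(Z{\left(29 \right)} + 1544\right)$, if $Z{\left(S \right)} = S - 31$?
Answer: $-3142596$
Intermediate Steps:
$Z{\left(S \right)} = -31 + S$ ($Z{\left(S \right)} = S - 31 = -31 + S$)
$\left(-3666 + 1628\right) \left(Z{\left(29 \right)} + 1544\right) = \left(-3666 + 1628\right) \left(\left(-31 + 29\right) + 1544\right) = - 2038 \left(-2 + 1544\right) = \left(-2038\right) 1542 = -3142596$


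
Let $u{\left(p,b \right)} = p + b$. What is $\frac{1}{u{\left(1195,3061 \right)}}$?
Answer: $\frac{1}{4256} \approx 0.00023496$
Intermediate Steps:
$u{\left(p,b \right)} = b + p$
$\frac{1}{u{\left(1195,3061 \right)}} = \frac{1}{3061 + 1195} = \frac{1}{4256}$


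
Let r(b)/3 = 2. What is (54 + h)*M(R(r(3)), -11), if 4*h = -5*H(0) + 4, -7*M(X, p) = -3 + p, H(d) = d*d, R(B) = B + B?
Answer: 110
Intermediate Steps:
r(b) = 6 (r(b) = 3*2 = 6)
R(B) = 2*B
H(d) = d²
M(X, p) = 3/7 - p/7 (M(X, p) = -(-3 + p)/7 = 3/7 - p/7)
h = 1 (h = (-5*0² + 4)/4 = (-5*0 + 4)/4 = (0 + 4)/4 = (¼)*4 = 1)
(54 + h)*M(R(r(3)), -11) = (54 + 1)*(3/7 - ⅐*(-11)) = 55*(3/7 + 11/7) = 55*2 = 110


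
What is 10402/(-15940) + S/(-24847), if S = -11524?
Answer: -37382967/198030590 ≈ -0.18877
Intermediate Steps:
10402/(-15940) + S/(-24847) = 10402/(-15940) - 11524/(-24847) = 10402*(-1/15940) - 11524*(-1/24847) = -5201/7970 + 11524/24847 = -37382967/198030590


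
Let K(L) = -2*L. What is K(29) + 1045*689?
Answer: 719947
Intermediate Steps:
K(29) + 1045*689 = -2*29 + 1045*689 = -58 + 720005 = 719947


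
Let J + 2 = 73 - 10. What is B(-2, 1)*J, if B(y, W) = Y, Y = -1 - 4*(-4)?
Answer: 915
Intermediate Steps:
J = 61 (J = -2 + (73 - 10) = -2 + 63 = 61)
Y = 15 (Y = -1 + 16 = 15)
B(y, W) = 15
B(-2, 1)*J = 15*61 = 915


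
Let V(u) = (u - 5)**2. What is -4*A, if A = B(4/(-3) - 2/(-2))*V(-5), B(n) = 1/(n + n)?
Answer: 600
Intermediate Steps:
B(n) = 1/(2*n)
V(u) = (-5 + u)**2
A = -150 (A = (1/(2*(4/(-3) - 2/(-2))))*(-5 - 5)**2 = (1/(2*(4*(-1/3) - 2*(-1/2))))*(-10)**2 = (1/(2*(-4/3 + 1)))*100 = (1/(2*(-1/3)))*100 = ((1/2)*(-3))*100 = -3/2*100 = -150)
-4*A = -4*(-150) = 600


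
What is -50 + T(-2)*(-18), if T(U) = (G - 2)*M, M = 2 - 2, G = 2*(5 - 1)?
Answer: -50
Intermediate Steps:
G = 8 (G = 2*4 = 8)
M = 0
T(U) = 0 (T(U) = (8 - 2)*0 = 6*0 = 0)
-50 + T(-2)*(-18) = -50 + 0*(-18) = -50 + 0 = -50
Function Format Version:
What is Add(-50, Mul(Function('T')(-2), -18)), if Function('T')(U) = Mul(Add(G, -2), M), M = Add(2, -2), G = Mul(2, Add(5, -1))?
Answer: -50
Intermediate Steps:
G = 8 (G = Mul(2, 4) = 8)
M = 0
Function('T')(U) = 0 (Function('T')(U) = Mul(Add(8, -2), 0) = Mul(6, 0) = 0)
Add(-50, Mul(Function('T')(-2), -18)) = Add(-50, Mul(0, -18)) = Add(-50, 0) = -50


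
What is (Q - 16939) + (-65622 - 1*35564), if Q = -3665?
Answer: -121790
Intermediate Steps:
(Q - 16939) + (-65622 - 1*35564) = (-3665 - 16939) + (-65622 - 1*35564) = -20604 + (-65622 - 35564) = -20604 - 101186 = -121790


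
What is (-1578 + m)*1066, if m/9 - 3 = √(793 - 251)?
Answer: -1653366 + 9594*√542 ≈ -1.4300e+6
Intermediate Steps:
m = 27 + 9*√542 (m = 27 + 9*√(793 - 251) = 27 + 9*√542 ≈ 236.53)
(-1578 + m)*1066 = (-1578 + (27 + 9*√542))*1066 = (-1551 + 9*√542)*1066 = -1653366 + 9594*√542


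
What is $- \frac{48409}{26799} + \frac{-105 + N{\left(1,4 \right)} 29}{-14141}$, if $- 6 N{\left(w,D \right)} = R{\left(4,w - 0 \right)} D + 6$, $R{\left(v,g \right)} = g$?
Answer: $- \frac{226814163}{126321553} \approx -1.7955$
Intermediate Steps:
$N{\left(w,D \right)} = -1 - \frac{D w}{6}$ ($N{\left(w,D \right)} = - \frac{\left(w - 0\right) D + 6}{6} = - \frac{\left(w + 0\right) D + 6}{6} = - \frac{w D + 6}{6} = - \frac{D w + 6}{6} = - \frac{6 + D w}{6} = -1 - \frac{D w}{6}$)
$- \frac{48409}{26799} + \frac{-105 + N{\left(1,4 \right)} 29}{-14141} = - \frac{48409}{26799} + \frac{-105 + \left(-1 - \frac{2}{3} \cdot 1\right) 29}{-14141} = \left(-48409\right) \frac{1}{26799} + \left(-105 + \left(-1 - \frac{2}{3}\right) 29\right) \left(- \frac{1}{14141}\right) = - \frac{48409}{26799} + \left(-105 - \frac{145}{3}\right) \left(- \frac{1}{14141}\right) = - \frac{48409}{26799} - - \frac{460}{42423} = - \frac{48409}{26799} + \frac{460}{42423} = - \frac{226814163}{126321553}$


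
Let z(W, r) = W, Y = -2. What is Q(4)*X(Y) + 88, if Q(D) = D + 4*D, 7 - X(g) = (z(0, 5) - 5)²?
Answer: -272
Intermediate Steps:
X(g) = -18 (X(g) = 7 - (0 - 5)² = 7 - 1*(-5)² = 7 - 1*25 = 7 - 25 = -18)
Q(D) = 5*D
Q(4)*X(Y) + 88 = (5*4)*(-18) + 88 = 20*(-18) + 88 = -360 + 88 = -272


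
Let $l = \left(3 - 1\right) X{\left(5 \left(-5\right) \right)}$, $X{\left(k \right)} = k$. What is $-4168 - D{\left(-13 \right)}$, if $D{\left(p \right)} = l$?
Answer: $-4118$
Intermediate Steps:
$l = -50$ ($l = \left(3 - 1\right) 5 \left(-5\right) = 2 \left(-25\right) = -50$)
$D{\left(p \right)} = -50$
$-4168 - D{\left(-13 \right)} = -4168 - -50 = -4168 + 50 = -4118$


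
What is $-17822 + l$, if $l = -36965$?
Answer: $-54787$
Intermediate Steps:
$-17822 + l = -17822 - 36965 = -54787$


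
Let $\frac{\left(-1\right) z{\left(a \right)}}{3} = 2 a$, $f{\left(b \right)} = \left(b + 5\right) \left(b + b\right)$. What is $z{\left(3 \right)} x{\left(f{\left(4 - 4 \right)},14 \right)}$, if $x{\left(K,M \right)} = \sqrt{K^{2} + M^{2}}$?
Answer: $-252$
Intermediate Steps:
$f{\left(b \right)} = 2 b \left(5 + b\right)$ ($f{\left(b \right)} = \left(5 + b\right) 2 b = 2 b \left(5 + b\right)$)
$z{\left(a \right)} = - 6 a$ ($z{\left(a \right)} = - 3 \cdot 2 a = - 6 a$)
$z{\left(3 \right)} x{\left(f{\left(4 - 4 \right)},14 \right)} = \left(-6\right) 3 \sqrt{\left(2 \left(4 - 4\right) \left(5 + \left(4 - 4\right)\right)\right)^{2} + 14^{2}} = - 18 \sqrt{\left(2 \left(4 - 4\right) \left(5 + \left(4 - 4\right)\right)\right)^{2} + 196} = - 18 \sqrt{\left(2 \cdot 0 \left(5 + 0\right)\right)^{2} + 196} = - 18 \sqrt{\left(2 \cdot 0 \cdot 5\right)^{2} + 196} = - 18 \sqrt{0^{2} + 196} = - 18 \sqrt{0 + 196} = - 18 \sqrt{196} = \left(-18\right) 14 = -252$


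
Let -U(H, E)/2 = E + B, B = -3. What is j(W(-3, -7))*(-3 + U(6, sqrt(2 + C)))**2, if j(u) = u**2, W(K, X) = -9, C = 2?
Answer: 81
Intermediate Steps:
U(H, E) = 6 - 2*E (U(H, E) = -2*(E - 3) = -2*(-3 + E) = 6 - 2*E)
j(W(-3, -7))*(-3 + U(6, sqrt(2 + C)))**2 = (-9)**2*(-3 + (6 - 2*sqrt(2 + 2)))**2 = 81*(-3 + (6 - 2*sqrt(4)))**2 = 81*(-3 + (6 - 2*2))**2 = 81*(-3 + (6 - 4))**2 = 81*(-3 + 2)**2 = 81*(-1)**2 = 81*1 = 81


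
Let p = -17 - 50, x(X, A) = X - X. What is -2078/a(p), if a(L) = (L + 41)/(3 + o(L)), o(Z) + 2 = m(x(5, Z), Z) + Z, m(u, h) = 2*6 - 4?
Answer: -60262/13 ≈ -4635.5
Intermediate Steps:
x(X, A) = 0
m(u, h) = 8 (m(u, h) = 12 - 4 = 8)
o(Z) = 6 + Z (o(Z) = -2 + (8 + Z) = 6 + Z)
p = -67
a(L) = (41 + L)/(9 + L) (a(L) = (L + 41)/(3 + (6 + L)) = (41 + L)/(9 + L))
-2078/a(p) = -2078*(9 - 67)/(41 - 67) = -2078/(-26/(-58)) = -2078/((-1/58*(-26))) = -2078/13/29 = -2078*29/13 = -60262/13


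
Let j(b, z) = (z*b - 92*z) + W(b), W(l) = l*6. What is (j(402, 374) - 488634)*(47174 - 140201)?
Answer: 34446223614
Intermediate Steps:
W(l) = 6*l
j(b, z) = -92*z + 6*b + b*z (j(b, z) = (z*b - 92*z) + 6*b = (b*z - 92*z) + 6*b = (-92*z + b*z) + 6*b = -92*z + 6*b + b*z)
(j(402, 374) - 488634)*(47174 - 140201) = ((-92*374 + 6*402 + 402*374) - 488634)*(47174 - 140201) = ((-34408 + 2412 + 150348) - 488634)*(-93027) = (118352 - 488634)*(-93027) = -370282*(-93027) = 34446223614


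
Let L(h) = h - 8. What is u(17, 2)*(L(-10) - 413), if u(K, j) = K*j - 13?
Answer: -9051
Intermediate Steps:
L(h) = -8 + h
u(K, j) = -13 + K*j
u(17, 2)*(L(-10) - 413) = (-13 + 17*2)*((-8 - 10) - 413) = (-13 + 34)*(-18 - 413) = 21*(-431) = -9051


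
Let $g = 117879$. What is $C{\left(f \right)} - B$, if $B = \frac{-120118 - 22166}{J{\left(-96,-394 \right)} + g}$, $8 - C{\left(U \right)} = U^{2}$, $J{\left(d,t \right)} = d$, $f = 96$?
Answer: $- \frac{361467860}{39261} \approx -9206.8$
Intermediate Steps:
$C{\left(U \right)} = 8 - U^{2}$
$B = - \frac{47428}{39261}$ ($B = \frac{-120118 - 22166}{-96 + 117879} = - \frac{142284}{117783} = \left(-142284\right) \frac{1}{117783} = - \frac{47428}{39261} \approx -1.208$)
$C{\left(f \right)} - B = \left(8 - 96^{2}\right) - - \frac{47428}{39261} = \left(8 - 9216\right) + \frac{47428}{39261} = -9208 + \frac{47428}{39261} = - \frac{361467860}{39261}$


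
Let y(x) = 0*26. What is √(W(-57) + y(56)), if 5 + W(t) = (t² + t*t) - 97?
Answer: 2*√1599 ≈ 79.975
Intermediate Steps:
y(x) = 0
W(t) = -102 + 2*t² (W(t) = -5 + ((t² + t*t) - 97) = -5 + ((t² + t²) - 97) = -5 + (2*t² - 97) = -5 + (-97 + 2*t²) = -102 + 2*t²)
√(W(-57) + y(56)) = √((-102 + 2*(-57)²) + 0) = √((-102 + 2*3249) + 0) = √((-102 + 6498) + 0) = √(6396 + 0) = √6396 = 2*√1599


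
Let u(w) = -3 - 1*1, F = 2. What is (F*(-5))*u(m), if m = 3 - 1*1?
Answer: 40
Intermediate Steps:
m = 2 (m = 3 - 1 = 2)
u(w) = -4 (u(w) = -3 - 1 = -4)
(F*(-5))*u(m) = (2*(-5))*(-4) = -10*(-4) = 40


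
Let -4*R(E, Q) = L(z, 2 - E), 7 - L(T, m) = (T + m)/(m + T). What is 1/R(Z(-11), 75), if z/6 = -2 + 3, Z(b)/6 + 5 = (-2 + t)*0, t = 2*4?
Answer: -⅔ ≈ -0.66667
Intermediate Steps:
t = 8
Z(b) = -30 (Z(b) = -30 + 6*((-2 + 8)*0) = -30 + 6*(6*0) = -30 + 6*0 = -30 + 0 = -30)
z = 6 (z = 6*(-2 + 3) = 6*1 = 6)
L(T, m) = 6 (L(T, m) = 7 - (T + m)/(m + T) = 7 - (T + m)/(T + m) = 7 - 1*1 = 7 - 1 = 6)
R(E, Q) = -3/2 (R(E, Q) = -¼*6 = -3/2)
1/R(Z(-11), 75) = 1/(-3/2) = -⅔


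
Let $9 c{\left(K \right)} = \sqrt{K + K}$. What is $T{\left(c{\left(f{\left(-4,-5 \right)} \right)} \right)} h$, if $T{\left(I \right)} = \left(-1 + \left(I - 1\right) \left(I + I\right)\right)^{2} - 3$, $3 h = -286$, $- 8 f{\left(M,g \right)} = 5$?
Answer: $\frac{7502209}{39366} - \frac{47762 i \sqrt{5}}{2187} \approx 190.58 - 48.834 i$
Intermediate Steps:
$f{\left(M,g \right)} = - \frac{5}{8}$ ($f{\left(M,g \right)} = \left(- \frac{1}{8}\right) 5 = - \frac{5}{8}$)
$c{\left(K \right)} = \frac{\sqrt{2} \sqrt{K}}{9}$ ($c{\left(K \right)} = \frac{\sqrt{K + K}}{9} = \frac{\sqrt{2 K}}{9} = \frac{\sqrt{2} \sqrt{K}}{9}$)
$h = - \frac{286}{3}$ ($h = \frac{1}{3} \left(-286\right) = - \frac{286}{3} \approx -95.333$)
$T{\left(I \right)} = -3 + \left(-1 + 2 I \left(-1 + I\right)\right)^{2}$ ($T{\left(I \right)} = \left(-1 + \left(-1 + I\right) 2 I\right)^{2} - 3 = \left(-1 + 2 I \left(-1 + I\right)\right)^{2} - 3 = -3 + \left(-1 + 2 I \left(-1 + I\right)\right)^{2}$)
$T{\left(c{\left(f{\left(-4,-5 \right)} \right)} \right)} h = \left(-3 + \left(1 - 2 \left(\frac{\sqrt{2} \sqrt{- \frac{5}{8}}}{9}\right)^{2} + 2 \frac{\sqrt{2} \sqrt{- \frac{5}{8}}}{9}\right)^{2}\right) \left(- \frac{286}{3}\right) = \left(-3 + \left(1 - 2 \left(\frac{\sqrt{2} \frac{i \sqrt{10}}{4}}{9}\right)^{2} + 2 \frac{\sqrt{2} \frac{i \sqrt{10}}{4}}{9}\right)^{2}\right) \left(- \frac{286}{3}\right) = \left(-3 + \left(1 - 2 \left(\frac{i \sqrt{5}}{18}\right)^{2} + 2 \frac{i \sqrt{5}}{18}\right)^{2}\right) \left(- \frac{286}{3}\right) = \left(-3 + \left(1 - - \frac{5}{162} + \frac{i \sqrt{5}}{9}\right)^{2}\right) \left(- \frac{286}{3}\right) = \left(-3 + \left(1 + \frac{5}{162} + \frac{i \sqrt{5}}{9}\right)^{2}\right) \left(- \frac{286}{3}\right) = \left(-3 + \left(\frac{167}{162} + \frac{i \sqrt{5}}{9}\right)^{2}\right) \left(- \frac{286}{3}\right) = 286 - \frac{286 \left(\frac{167}{162} + \frac{i \sqrt{5}}{9}\right)^{2}}{3}$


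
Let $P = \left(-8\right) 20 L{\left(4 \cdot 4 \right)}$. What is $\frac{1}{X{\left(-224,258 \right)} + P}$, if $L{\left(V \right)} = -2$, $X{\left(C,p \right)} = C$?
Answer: $\frac{1}{96} \approx 0.010417$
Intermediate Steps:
$P = 320$ ($P = \left(-8\right) 20 \left(-2\right) = \left(-160\right) \left(-2\right) = 320$)
$\frac{1}{X{\left(-224,258 \right)} + P} = \frac{1}{-224 + 320} = \frac{1}{96}$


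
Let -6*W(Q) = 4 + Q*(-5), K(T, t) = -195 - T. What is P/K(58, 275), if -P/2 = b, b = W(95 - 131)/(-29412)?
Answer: 2/242649 ≈ 8.2424e-6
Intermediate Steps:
W(Q) = -2/3 + 5*Q/6 (W(Q) = -(4 + Q*(-5))/6 = -(4 - 5*Q)/6 = -2/3 + 5*Q/6)
b = 23/22059 (b = (-2/3 + 5*(95 - 131)/6)/(-29412) = (-2/3 + (5/6)*(-36))*(-1/29412) = (-2/3 - 30)*(-1/29412) = -92/3*(-1/29412) = 23/22059 ≈ 0.0010427)
P = -46/22059 (P = -2*23/22059 = -46/22059 ≈ -0.0020853)
P/K(58, 275) = -46/(22059*(-195 - 1*58)) = -46/(22059*(-195 - 58)) = -46/22059/(-253) = -46/22059*(-1/253) = 2/242649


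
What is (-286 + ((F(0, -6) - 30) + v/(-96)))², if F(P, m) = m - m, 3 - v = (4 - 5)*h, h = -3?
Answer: 99856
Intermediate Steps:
v = 0 (v = 3 - (4 - 5)*(-3) = 3 - (-1)*(-3) = 3 - 1*3 = 3 - 3 = 0)
F(P, m) = 0
(-286 + ((F(0, -6) - 30) + v/(-96)))² = (-286 + ((0 - 30) + 0/(-96)))² = (-286 + (-30 + 0*(-1/96)))² = (-286 + (-30 + 0))² = (-286 - 30)² = (-316)² = 99856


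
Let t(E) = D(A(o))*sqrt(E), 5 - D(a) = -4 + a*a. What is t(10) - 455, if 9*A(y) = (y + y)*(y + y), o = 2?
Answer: -455 + 473*sqrt(10)/81 ≈ -436.53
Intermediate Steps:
A(y) = 4*y**2/9 (A(y) = ((y + y)*(y + y))/9 = ((2*y)*(2*y))/9 = (4*y**2)/9 = 4*y**2/9)
D(a) = 9 - a**2 (D(a) = 5 - (-4 + a*a) = 5 - (-4 + a**2) = 5 + (4 - a**2) = 9 - a**2)
t(E) = 473*sqrt(E)/81 (t(E) = (9 - ((4/9)*2**2)**2)*sqrt(E) = (9 - ((4/9)*4)**2)*sqrt(E) = (9 - (16/9)**2)*sqrt(E) = (9 - 1*256/81)*sqrt(E) = (9 - 256/81)*sqrt(E) = 473*sqrt(E)/81)
t(10) - 455 = 473*sqrt(10)/81 - 455 = -455 + 473*sqrt(10)/81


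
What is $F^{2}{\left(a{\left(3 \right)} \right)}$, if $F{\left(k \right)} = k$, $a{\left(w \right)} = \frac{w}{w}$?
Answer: $1$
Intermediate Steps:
$a{\left(w \right)} = 1$
$F^{2}{\left(a{\left(3 \right)} \right)} = 1^{2} = 1$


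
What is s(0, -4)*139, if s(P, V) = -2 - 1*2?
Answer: -556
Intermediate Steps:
s(P, V) = -4 (s(P, V) = -2 - 2 = -4)
s(0, -4)*139 = -4*139 = -556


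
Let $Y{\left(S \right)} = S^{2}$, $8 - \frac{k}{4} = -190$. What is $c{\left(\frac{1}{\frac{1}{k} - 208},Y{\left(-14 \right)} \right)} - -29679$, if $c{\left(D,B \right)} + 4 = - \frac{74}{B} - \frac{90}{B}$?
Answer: $\frac{1454034}{49} \approx 29674.0$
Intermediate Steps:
$k = 792$ ($k = 32 - -760 = 32 + 760 = 792$)
$c{\left(D,B \right)} = -4 - \frac{164}{B}$
$c{\left(\frac{1}{\frac{1}{k} - 208},Y{\left(-14 \right)} \right)} - -29679 = \left(-4 - \frac{164}{\left(-14\right)^{2}}\right) - -29679 = \left(-4 - \frac{164}{196}\right) + 29679 = \left(-4 - \frac{41}{49}\right) + 29679 = - \frac{237}{49} + 29679 = \frac{1454034}{49}$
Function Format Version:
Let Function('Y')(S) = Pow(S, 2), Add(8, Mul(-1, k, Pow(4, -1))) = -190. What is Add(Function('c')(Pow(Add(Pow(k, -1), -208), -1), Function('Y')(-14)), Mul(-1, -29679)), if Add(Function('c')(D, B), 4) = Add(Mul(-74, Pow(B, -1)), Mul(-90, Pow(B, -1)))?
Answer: Rational(1454034, 49) ≈ 29674.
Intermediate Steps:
k = 792 (k = Add(32, Mul(-4, -190)) = Add(32, 760) = 792)
Function('c')(D, B) = Add(-4, Mul(-164, Pow(B, -1))) (Function('c')(D, B) = Add(-4, Add(Mul(-74, Pow(B, -1)), Mul(-90, Pow(B, -1)))) = Add(-4, Mul(-164, Pow(B, -1))))
Add(Function('c')(Pow(Add(Pow(k, -1), -208), -1), Function('Y')(-14)), Mul(-1, -29679)) = Add(Add(-4, Mul(-164, Pow(Pow(-14, 2), -1))), Mul(-1, -29679)) = Add(Add(-4, Mul(-164, Pow(196, -1))), 29679) = Add(Add(-4, Mul(-164, Rational(1, 196))), 29679) = Add(Add(-4, Rational(-41, 49)), 29679) = Add(Rational(-237, 49), 29679) = Rational(1454034, 49)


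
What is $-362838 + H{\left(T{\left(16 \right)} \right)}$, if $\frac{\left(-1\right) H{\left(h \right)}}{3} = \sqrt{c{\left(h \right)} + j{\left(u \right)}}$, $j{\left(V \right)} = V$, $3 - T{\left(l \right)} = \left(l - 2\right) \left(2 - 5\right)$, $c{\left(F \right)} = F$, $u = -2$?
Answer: $-362838 - 3 \sqrt{43} \approx -3.6286 \cdot 10^{5}$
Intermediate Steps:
$T{\left(l \right)} = -3 + 3 l$ ($T{\left(l \right)} = 3 - \left(l - 2\right) \left(2 - 5\right) = 3 - \left(-2 + l\right) \left(-3\right) = 3 - \left(6 - 3 l\right) = 3 + \left(-6 + 3 l\right) = -3 + 3 l$)
$H{\left(h \right)} = - 3 \sqrt{-2 + h}$ ($H{\left(h \right)} = - 3 \sqrt{h - 2} = - 3 \sqrt{-2 + h}$)
$-362838 + H{\left(T{\left(16 \right)} \right)} = -362838 - 3 \sqrt{-2 + \left(-3 + 3 \cdot 16\right)} = -362838 - 3 \sqrt{-2 + \left(-3 + 48\right)} = -362838 - 3 \sqrt{-2 + 45} = -362838 - 3 \sqrt{43}$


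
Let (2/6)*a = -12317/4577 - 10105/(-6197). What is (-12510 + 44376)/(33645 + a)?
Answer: 301278892118/318068469971 ≈ 0.94721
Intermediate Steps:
a = -90233592/28363669 (a = 3*(-12317/4577 - 10105/(-6197)) = 3*(-12317*1/4577 - 10105*(-1/6197)) = 3*(-12317/4577 + 10105/6197) = 3*(-30077864/28363669) = -90233592/28363669 ≈ -3.1813)
(-12510 + 44376)/(33645 + a) = (-12510 + 44376)/(33645 - 90233592/28363669) = 31866/(954205409913/28363669) = 31866*(28363669/954205409913) = 301278892118/318068469971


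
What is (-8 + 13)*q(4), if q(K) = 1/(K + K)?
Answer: 5/8 ≈ 0.62500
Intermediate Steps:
q(K) = 1/(2*K)
(-8 + 13)*q(4) = (-8 + 13)*((½)/4) = 5*((½)*(¼)) = 5*(⅛) = 5/8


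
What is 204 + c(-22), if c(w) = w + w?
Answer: 160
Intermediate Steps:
c(w) = 2*w
204 + c(-22) = 204 + 2*(-22) = 204 - 44 = 160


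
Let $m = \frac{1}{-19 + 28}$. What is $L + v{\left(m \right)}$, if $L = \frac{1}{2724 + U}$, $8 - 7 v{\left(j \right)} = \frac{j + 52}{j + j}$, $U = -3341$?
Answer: $- \frac{279515}{8638} \approx -32.359$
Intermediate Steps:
$m = \frac{1}{9} \approx 0.11111$
$v{\left(j \right)} = \frac{8}{7} - \frac{52 + j}{14 j}$ ($v{\left(j \right)} = \frac{8}{7} - \frac{\left(j + 52\right) \frac{1}{j + j}}{7} = \frac{8}{7} - \frac{\left(52 + j\right) \frac{1}{2 j}}{7} = \frac{8}{7} - \frac{\frac{1}{2} \frac{1}{j} \left(52 + j\right)}{7} = \frac{8}{7} - \frac{52 + j}{14 j}$)
$L = - \frac{1}{617}$ ($L = \frac{1}{2724 - 3341} = \frac{1}{-617} = - \frac{1}{617} \approx -0.0016207$)
$L + v{\left(m \right)} = - \frac{1}{617} + \frac{\frac{1}{\frac{1}{9}} \left(-52 + 15 \cdot \frac{1}{9}\right)}{14} = - \frac{1}{617} + \frac{1}{14} \cdot 9 \left(-52 + \frac{5}{3}\right) = - \frac{1}{617} + \frac{1}{14} \cdot 9 \left(- \frac{151}{3}\right) = - \frac{1}{617} - \frac{453}{14} = - \frac{279515}{8638}$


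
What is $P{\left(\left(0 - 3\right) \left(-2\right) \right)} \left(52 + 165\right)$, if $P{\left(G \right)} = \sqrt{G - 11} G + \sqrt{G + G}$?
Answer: $434 \sqrt{3} + 1302 i \sqrt{5} \approx 751.71 + 2911.4 i$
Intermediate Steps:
$P{\left(G \right)} = G \sqrt{-11 + G} + \sqrt{2} \sqrt{G}$ ($P{\left(G \right)} = \sqrt{-11 + G} G + \sqrt{2 G} = G \sqrt{-11 + G} + \sqrt{2} \sqrt{G}$)
$P{\left(\left(0 - 3\right) \left(-2\right) \right)} \left(52 + 165\right) = \left(\left(0 - 3\right) \left(-2\right) \sqrt{-11 + \left(0 - 3\right) \left(-2\right)} + \sqrt{2} \sqrt{\left(0 - 3\right) \left(-2\right)}\right) \left(52 + 165\right) = \left(\left(-3\right) \left(-2\right) \sqrt{-11 - -6} + \sqrt{2} \sqrt{\left(-3\right) \left(-2\right)}\right) 217 = \left(6 \sqrt{-11 + 6} + \sqrt{2} \sqrt{6}\right) 217 = \left(6 \sqrt{-5} + 2 \sqrt{3}\right) 217 = \left(6 i \sqrt{5} + 2 \sqrt{3}\right) 217 = \left(2 \sqrt{3} + 6 i \sqrt{5}\right) 217 = 434 \sqrt{3} + 1302 i \sqrt{5}$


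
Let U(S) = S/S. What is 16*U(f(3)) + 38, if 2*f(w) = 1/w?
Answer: 54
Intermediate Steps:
f(w) = 1/(2*w)
U(S) = 1
16*U(f(3)) + 38 = 16*1 + 38 = 16 + 38 = 54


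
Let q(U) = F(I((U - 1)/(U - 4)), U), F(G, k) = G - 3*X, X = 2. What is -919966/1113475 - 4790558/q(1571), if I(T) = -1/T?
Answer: 8374631405742058/12233749825 ≈ 6.8455e+5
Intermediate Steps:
F(G, k) = -6 + G (F(G, k) = G - 3*2 = G - 6 = -6 + G)
q(U) = -6 - (-4 + U)/(-1 + U) (q(U) = -6 - 1/((U - 1)/(U - 4)) = -6 - 1/((-1 + U)/(-4 + U)) = -6 - (-4 + U)/(-1 + U))
-919966/1113475 - 4790558/q(1571) = -919966/1113475 - 4790558*(-1 + 1571)/(10 - 7*1571) = -919966*1/1113475 - 4790558*1570/(10 - 10997) = -919966/1113475 - 4790558/((1/1570)*(-10987)) = -919966/1113475 - 4790558/(-10987/1570) = -919966/1113475 - 4790558*(-1570/10987) = -919966/1113475 + 7521176060/10987 = 8374631405742058/12233749825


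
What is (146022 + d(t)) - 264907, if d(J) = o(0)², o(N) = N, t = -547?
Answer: -118885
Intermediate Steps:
d(J) = 0 (d(J) = 0² = 0)
(146022 + d(t)) - 264907 = (146022 + 0) - 264907 = 146022 - 264907 = -118885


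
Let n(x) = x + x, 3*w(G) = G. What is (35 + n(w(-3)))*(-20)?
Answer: -660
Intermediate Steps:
w(G) = G/3
n(x) = 2*x
(35 + n(w(-3)))*(-20) = (35 + 2*((1/3)*(-3)))*(-20) = (35 + 2*(-1))*(-20) = (35 - 2)*(-20) = 33*(-20) = -660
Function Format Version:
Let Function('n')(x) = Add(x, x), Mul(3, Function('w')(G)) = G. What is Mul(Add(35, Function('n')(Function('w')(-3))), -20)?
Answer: -660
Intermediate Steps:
Function('w')(G) = Mul(Rational(1, 3), G)
Function('n')(x) = Mul(2, x)
Mul(Add(35, Function('n')(Function('w')(-3))), -20) = Mul(Add(35, Mul(2, Mul(Rational(1, 3), -3))), -20) = Mul(Add(35, Mul(2, -1)), -20) = Mul(Add(35, -2), -20) = Mul(33, -20) = -660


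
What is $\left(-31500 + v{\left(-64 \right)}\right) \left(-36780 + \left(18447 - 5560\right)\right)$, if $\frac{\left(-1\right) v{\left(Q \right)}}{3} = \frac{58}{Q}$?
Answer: $\frac{24082065309}{32} \approx 7.5256 \cdot 10^{8}$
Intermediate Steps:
$v{\left(Q \right)} = - \frac{174}{Q}$ ($v{\left(Q \right)} = - 3 \frac{58}{Q} = - \frac{174}{Q}$)
$\left(-31500 + v{\left(-64 \right)}\right) \left(-36780 + \left(18447 - 5560\right)\right) = \left(-31500 - \frac{174}{-64}\right) \left(-36780 + \left(18447 - 5560\right)\right) = \left(-31500 - - \frac{87}{32}\right) \left(-36780 + \left(18447 - 5560\right)\right) = \left(-31500 + \frac{87}{32}\right) \left(-36780 + 12887\right) = \left(- \frac{1007913}{32}\right) \left(-23893\right) = \frac{24082065309}{32}$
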